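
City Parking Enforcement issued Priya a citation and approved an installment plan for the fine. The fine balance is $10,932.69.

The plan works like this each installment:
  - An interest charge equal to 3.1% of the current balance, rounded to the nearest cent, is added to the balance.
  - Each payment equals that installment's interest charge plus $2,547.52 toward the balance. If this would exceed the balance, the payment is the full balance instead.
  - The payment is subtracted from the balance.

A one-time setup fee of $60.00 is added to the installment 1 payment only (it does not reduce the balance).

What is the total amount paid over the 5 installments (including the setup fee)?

$11,897.52

Installment 1: opening $10,932.69; interest $338.91 → $11,271.60; payment $2,886.43 (+ $60.00 fee); balance $8,385.17
Installment 2: opening $8,385.17; interest $259.94 → $8,645.11; payment $2,807.46; balance $5,837.65
Installment 3: opening $5,837.65; interest $180.97 → $6,018.62; payment $2,728.49; balance $3,290.13
Installment 4: opening $3,290.13; interest $101.99 → $3,392.12; payment $2,649.51; balance $742.61
Installment 5: opening $742.61; interest $23.02 → $765.63; payment $765.63; balance $0.00
Total paid: $11,897.52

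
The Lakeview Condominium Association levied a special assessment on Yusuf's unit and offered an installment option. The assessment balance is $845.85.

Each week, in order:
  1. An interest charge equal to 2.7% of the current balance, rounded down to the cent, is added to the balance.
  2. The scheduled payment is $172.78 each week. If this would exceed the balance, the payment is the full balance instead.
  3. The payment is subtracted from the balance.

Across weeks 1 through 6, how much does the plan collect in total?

$919.89

Week 1: opening $845.85; interest $22.83 → $868.68; payment $172.78; balance $695.90
Week 2: opening $695.90; interest $18.78 → $714.68; payment $172.78; balance $541.90
Week 3: opening $541.90; interest $14.63 → $556.53; payment $172.78; balance $383.75
Week 4: opening $383.75; interest $10.36 → $394.11; payment $172.78; balance $221.33
Week 5: opening $221.33; interest $5.97 → $227.30; payment $172.78; balance $54.52
Week 6: opening $54.52; interest $1.47 → $55.99; payment $55.99; balance $0.00
Total paid: $919.89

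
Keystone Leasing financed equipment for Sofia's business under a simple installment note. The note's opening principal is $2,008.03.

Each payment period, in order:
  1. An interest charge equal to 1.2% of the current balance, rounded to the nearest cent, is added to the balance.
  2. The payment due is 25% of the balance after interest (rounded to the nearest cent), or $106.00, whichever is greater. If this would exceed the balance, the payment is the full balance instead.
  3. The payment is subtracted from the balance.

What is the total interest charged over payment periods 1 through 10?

$91.95

Payment period 1: $2,008.03 +$24.10 interest = $2,032.13; pay $508.03 → $1,524.10
Payment period 2: $1,524.10 +$18.29 interest = $1,542.39; pay $385.60 → $1,156.79
Payment period 3: $1,156.79 +$13.88 interest = $1,170.67; pay $292.67 → $878.00
Payment period 4: $878.00 +$10.54 interest = $888.54; pay $222.14 → $666.40
Payment period 5: $666.40 +$8.00 interest = $674.40; pay $168.60 → $505.80
Payment period 6: $505.80 +$6.07 interest = $511.87; pay $127.97 → $383.90
Payment period 7: $383.90 +$4.61 interest = $388.51; pay $106.00 → $282.51
Payment period 8: $282.51 +$3.39 interest = $285.90; pay $106.00 → $179.90
Payment period 9: $179.90 +$2.16 interest = $182.06; pay $106.00 → $76.06
Payment period 10: $76.06 +$0.91 interest = $76.97; pay $76.97 → $0.00
Total interest: $24.10 + $18.29 + $13.88 + $10.54 + $8.00 + $6.07 + $4.61 + $3.39 + $2.16 + $0.91 = $91.95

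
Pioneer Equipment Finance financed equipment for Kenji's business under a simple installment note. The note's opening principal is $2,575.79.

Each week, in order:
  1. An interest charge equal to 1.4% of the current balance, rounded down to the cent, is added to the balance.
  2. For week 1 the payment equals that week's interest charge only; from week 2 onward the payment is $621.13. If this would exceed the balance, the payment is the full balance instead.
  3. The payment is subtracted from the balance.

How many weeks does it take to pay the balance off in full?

# | Opening | Interest | Payment | End bal
1 | $2,575.79 | $36.06 | $36.06 | $2,575.79
2 | $2,575.79 | $36.06 | $621.13 | $1,990.72
3 | $1,990.72 | $27.87 | $621.13 | $1,397.46
4 | $1,397.46 | $19.56 | $621.13 | $795.89
5 | $795.89 | $11.14 | $621.13 | $185.90
6 | $185.90 | $2.60 | $188.50 | $0.00
Balance reaches $0.00 in week 6.

6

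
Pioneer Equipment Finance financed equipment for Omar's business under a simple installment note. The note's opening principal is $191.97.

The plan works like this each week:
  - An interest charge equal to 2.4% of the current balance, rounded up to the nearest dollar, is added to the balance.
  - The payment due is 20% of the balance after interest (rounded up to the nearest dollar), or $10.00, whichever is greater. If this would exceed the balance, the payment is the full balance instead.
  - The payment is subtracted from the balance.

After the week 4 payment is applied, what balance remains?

Week 1: $191.97 +$5.00 interest = $196.97; pay $40.00 → $156.97
Week 2: $156.97 +$4.00 interest = $160.97; pay $33.00 → $127.97
Week 3: $127.97 +$4.00 interest = $131.97; pay $27.00 → $104.97
Week 4: $104.97 +$3.00 interest = $107.97; pay $22.00 → $85.97

$85.97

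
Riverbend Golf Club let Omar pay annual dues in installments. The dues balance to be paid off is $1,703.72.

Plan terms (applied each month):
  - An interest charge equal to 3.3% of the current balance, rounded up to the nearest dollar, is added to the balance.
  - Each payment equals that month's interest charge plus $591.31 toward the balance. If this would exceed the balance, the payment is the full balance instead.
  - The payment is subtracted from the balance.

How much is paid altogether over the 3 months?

$1,815.72

# | Opening | Interest | Payment | End bal
1 | $1,703.72 | $57.00 | $648.31 | $1,112.41
2 | $1,112.41 | $37.00 | $628.31 | $521.10
3 | $521.10 | $18.00 | $539.10 | $0.00
Total paid: $1,815.72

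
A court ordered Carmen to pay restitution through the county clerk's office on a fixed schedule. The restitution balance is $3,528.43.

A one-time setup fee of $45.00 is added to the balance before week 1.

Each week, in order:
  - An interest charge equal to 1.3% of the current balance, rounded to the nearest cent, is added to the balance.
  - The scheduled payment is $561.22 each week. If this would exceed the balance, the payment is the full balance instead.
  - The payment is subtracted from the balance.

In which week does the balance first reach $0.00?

Week 1: $3,573.43 +$46.45 interest = $3,619.88; pay $561.22 → $3,058.66
Week 2: $3,058.66 +$39.76 interest = $3,098.42; pay $561.22 → $2,537.20
Week 3: $2,537.20 +$32.98 interest = $2,570.18; pay $561.22 → $2,008.96
Week 4: $2,008.96 +$26.12 interest = $2,035.08; pay $561.22 → $1,473.86
Week 5: $1,473.86 +$19.16 interest = $1,493.02; pay $561.22 → $931.80
Week 6: $931.80 +$12.11 interest = $943.91; pay $561.22 → $382.69
Week 7: $382.69 +$4.97 interest = $387.66; pay $387.66 → $0.00
Balance reaches $0.00 in week 7.

7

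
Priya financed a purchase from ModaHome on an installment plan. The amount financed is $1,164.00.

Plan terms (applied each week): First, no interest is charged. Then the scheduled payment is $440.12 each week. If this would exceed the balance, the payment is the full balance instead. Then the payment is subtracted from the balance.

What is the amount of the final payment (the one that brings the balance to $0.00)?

Week 1: $1,164.00 − $440.12 → $723.88
Week 2: $723.88 − $440.12 → $283.76
Week 3: $283.76 − $283.76 → $0.00

$283.76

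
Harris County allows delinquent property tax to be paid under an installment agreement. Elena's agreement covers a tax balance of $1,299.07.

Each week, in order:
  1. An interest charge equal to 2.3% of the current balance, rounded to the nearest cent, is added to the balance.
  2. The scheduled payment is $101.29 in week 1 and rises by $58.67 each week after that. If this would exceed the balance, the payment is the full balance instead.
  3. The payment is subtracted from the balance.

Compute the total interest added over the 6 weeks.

$126.42

Week 1: opening $1,299.07; interest $29.88 → $1,328.95; payment $101.29; balance $1,227.66
Week 2: opening $1,227.66; interest $28.24 → $1,255.90; payment $159.96; balance $1,095.94
Week 3: opening $1,095.94; interest $25.21 → $1,121.15; payment $218.63; balance $902.52
Week 4: opening $902.52; interest $20.76 → $923.28; payment $277.30; balance $645.98
Week 5: opening $645.98; interest $14.86 → $660.84; payment $335.97; balance $324.87
Week 6: opening $324.87; interest $7.47 → $332.34; payment $332.34; balance $0.00
Total interest: $29.88 + $28.24 + $25.21 + $20.76 + $14.86 + $7.47 = $126.42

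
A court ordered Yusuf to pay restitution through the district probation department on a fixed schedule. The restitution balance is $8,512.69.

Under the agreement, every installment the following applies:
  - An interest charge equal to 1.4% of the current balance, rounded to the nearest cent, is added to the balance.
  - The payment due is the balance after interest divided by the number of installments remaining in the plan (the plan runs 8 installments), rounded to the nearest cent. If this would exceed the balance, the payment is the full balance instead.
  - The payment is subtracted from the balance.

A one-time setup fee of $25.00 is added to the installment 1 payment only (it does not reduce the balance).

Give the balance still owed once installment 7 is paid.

$1,172.85

Installment 1: $8,512.69 +$119.18 interest = $8,631.87; pay $1,078.98 (+ $25.00 fee) → $7,552.89
Installment 2: $7,552.89 +$105.74 interest = $7,658.63; pay $1,094.09 → $6,564.54
Installment 3: $6,564.54 +$91.90 interest = $6,656.44; pay $1,109.41 → $5,547.03
Installment 4: $5,547.03 +$77.66 interest = $5,624.69; pay $1,124.94 → $4,499.75
Installment 5: $4,499.75 +$63.00 interest = $4,562.75; pay $1,140.69 → $3,422.06
Installment 6: $3,422.06 +$47.91 interest = $3,469.97; pay $1,156.66 → $2,313.31
Installment 7: $2,313.31 +$32.39 interest = $2,345.70; pay $1,172.85 → $1,172.85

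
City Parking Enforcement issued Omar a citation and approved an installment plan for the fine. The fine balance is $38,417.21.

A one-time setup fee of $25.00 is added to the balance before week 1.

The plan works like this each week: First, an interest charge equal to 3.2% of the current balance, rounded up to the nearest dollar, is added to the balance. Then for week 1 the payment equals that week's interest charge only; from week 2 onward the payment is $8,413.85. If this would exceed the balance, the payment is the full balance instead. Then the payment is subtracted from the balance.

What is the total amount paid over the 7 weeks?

$43,459.21

Week 1: opening $38,442.21; interest $1,231.00 → $39,673.21; payment $1,231.00; balance $38,442.21
Week 2: opening $38,442.21; interest $1,231.00 → $39,673.21; payment $8,413.85; balance $31,259.36
Week 3: opening $31,259.36; interest $1,001.00 → $32,260.36; payment $8,413.85; balance $23,846.51
Week 4: opening $23,846.51; interest $764.00 → $24,610.51; payment $8,413.85; balance $16,196.66
Week 5: opening $16,196.66; interest $519.00 → $16,715.66; payment $8,413.85; balance $8,301.81
Week 6: opening $8,301.81; interest $266.00 → $8,567.81; payment $8,413.85; balance $153.96
Week 7: opening $153.96; interest $5.00 → $158.96; payment $158.96; balance $0.00
Total paid: $43,459.21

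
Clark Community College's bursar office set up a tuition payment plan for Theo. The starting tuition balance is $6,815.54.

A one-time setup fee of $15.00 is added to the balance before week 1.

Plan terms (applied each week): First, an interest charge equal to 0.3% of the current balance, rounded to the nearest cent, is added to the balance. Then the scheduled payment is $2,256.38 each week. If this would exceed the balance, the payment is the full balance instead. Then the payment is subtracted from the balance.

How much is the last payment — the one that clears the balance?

$103.04

Week 1: opening $6,830.54; interest $20.49 → $6,851.03; payment $2,256.38; balance $4,594.65
Week 2: opening $4,594.65; interest $13.78 → $4,608.43; payment $2,256.38; balance $2,352.05
Week 3: opening $2,352.05; interest $7.06 → $2,359.11; payment $2,256.38; balance $102.73
Week 4: opening $102.73; interest $0.31 → $103.04; payment $103.04; balance $0.00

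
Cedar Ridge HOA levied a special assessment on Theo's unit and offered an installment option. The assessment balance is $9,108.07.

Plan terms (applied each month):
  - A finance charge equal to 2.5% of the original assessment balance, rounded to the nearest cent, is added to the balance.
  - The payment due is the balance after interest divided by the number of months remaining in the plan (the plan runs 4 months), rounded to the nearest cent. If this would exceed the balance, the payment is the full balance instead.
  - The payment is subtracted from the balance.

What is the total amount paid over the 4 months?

$10,018.87

# | Opening | Interest | Payment | End bal
1 | $9,108.07 | $227.70 | $2,333.94 | $7,001.83
2 | $7,001.83 | $227.70 | $2,409.84 | $4,819.69
3 | $4,819.69 | $227.70 | $2,523.70 | $2,523.69
4 | $2,523.69 | $227.70 | $2,751.39 | $0.00
Total paid: $10,018.87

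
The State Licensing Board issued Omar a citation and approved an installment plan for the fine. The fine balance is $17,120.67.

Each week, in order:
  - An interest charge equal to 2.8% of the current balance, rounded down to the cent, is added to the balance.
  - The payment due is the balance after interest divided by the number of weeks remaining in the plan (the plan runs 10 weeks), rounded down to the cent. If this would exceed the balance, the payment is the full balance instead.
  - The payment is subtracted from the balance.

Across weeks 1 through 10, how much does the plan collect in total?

# | Opening | Interest | Payment | End bal
1 | $17,120.67 | $479.37 | $1,760.00 | $15,840.04
2 | $15,840.04 | $443.52 | $1,809.28 | $14,474.28
3 | $14,474.28 | $405.27 | $1,859.94 | $13,019.61
4 | $13,019.61 | $364.54 | $1,912.02 | $11,472.13
5 | $11,472.13 | $321.21 | $1,965.55 | $9,827.79
6 | $9,827.79 | $275.17 | $2,020.59 | $8,082.37
7 | $8,082.37 | $226.30 | $2,077.16 | $6,231.51
8 | $6,231.51 | $174.48 | $2,135.33 | $4,270.66
9 | $4,270.66 | $119.57 | $2,195.11 | $2,195.12
10 | $2,195.12 | $61.46 | $2,256.58 | $0.00
Total paid: $19,991.56

$19,991.56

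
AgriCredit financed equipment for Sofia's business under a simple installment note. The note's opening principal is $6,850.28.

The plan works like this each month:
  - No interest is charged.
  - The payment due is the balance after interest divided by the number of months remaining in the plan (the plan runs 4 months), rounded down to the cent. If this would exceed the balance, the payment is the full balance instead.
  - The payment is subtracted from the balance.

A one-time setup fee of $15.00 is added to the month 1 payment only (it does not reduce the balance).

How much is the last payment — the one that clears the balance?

$1,712.57

# | Opening | Payment | Fee | End bal
1 | $6,850.28 | $1,712.57 | $15.00 | $5,137.71
2 | $5,137.71 | $1,712.57 | — | $3,425.14
3 | $3,425.14 | $1,712.57 | — | $1,712.57
4 | $1,712.57 | $1,712.57 | — | $0.00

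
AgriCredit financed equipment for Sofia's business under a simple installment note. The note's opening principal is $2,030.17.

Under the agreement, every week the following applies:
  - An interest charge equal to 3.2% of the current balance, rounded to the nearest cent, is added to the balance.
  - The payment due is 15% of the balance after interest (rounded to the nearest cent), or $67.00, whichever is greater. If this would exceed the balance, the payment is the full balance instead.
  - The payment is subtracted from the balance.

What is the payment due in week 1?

$314.27

Week 1: opening $2,030.17; interest $64.97 → $2,095.14; payment $314.27; balance $1,780.87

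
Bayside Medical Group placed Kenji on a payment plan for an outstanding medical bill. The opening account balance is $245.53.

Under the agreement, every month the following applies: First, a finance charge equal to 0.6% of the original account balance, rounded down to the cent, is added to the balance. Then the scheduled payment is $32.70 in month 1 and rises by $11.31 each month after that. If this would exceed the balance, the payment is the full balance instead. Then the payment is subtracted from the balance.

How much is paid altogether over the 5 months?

$252.88

Month 1: $245.53 +$1.47 interest = $247.00; pay $32.70 → $214.30
Month 2: $214.30 +$1.47 interest = $215.77; pay $44.01 → $171.76
Month 3: $171.76 +$1.47 interest = $173.23; pay $55.32 → $117.91
Month 4: $117.91 +$1.47 interest = $119.38; pay $66.63 → $52.75
Month 5: $52.75 +$1.47 interest = $54.22; pay $54.22 → $0.00
Total paid: $252.88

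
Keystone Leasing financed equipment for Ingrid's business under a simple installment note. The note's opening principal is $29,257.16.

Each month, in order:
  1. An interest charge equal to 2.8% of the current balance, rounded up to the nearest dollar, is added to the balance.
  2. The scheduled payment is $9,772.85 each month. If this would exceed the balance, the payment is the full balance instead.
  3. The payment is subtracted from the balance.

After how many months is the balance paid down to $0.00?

Month 1: opening $29,257.16; interest $820.00 → $30,077.16; payment $9,772.85; balance $20,304.31
Month 2: opening $20,304.31; interest $569.00 → $20,873.31; payment $9,772.85; balance $11,100.46
Month 3: opening $11,100.46; interest $311.00 → $11,411.46; payment $9,772.85; balance $1,638.61
Month 4: opening $1,638.61; interest $46.00 → $1,684.61; payment $1,684.61; balance $0.00
Balance reaches $0.00 in month 4.

4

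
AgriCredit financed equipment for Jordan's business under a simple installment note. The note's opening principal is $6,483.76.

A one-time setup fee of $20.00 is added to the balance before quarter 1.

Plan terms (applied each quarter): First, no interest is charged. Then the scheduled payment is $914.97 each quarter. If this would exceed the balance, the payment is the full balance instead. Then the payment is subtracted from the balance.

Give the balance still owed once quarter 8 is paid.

$0.00

Quarter 1: opening $6,503.76; payment $914.97; balance $5,588.79
Quarter 2: opening $5,588.79; payment $914.97; balance $4,673.82
Quarter 3: opening $4,673.82; payment $914.97; balance $3,758.85
Quarter 4: opening $3,758.85; payment $914.97; balance $2,843.88
Quarter 5: opening $2,843.88; payment $914.97; balance $1,928.91
Quarter 6: opening $1,928.91; payment $914.97; balance $1,013.94
Quarter 7: opening $1,013.94; payment $914.97; balance $98.97
Quarter 8: opening $98.97; payment $98.97; balance $0.00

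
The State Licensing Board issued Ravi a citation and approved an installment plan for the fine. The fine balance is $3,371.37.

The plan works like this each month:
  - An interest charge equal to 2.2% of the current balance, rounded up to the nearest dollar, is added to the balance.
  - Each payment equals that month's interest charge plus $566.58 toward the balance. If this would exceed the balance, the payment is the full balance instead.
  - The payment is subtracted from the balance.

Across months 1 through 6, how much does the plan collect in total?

Month 1: opening $3,371.37; interest $75.00 → $3,446.37; payment $641.58; balance $2,804.79
Month 2: opening $2,804.79; interest $62.00 → $2,866.79; payment $628.58; balance $2,238.21
Month 3: opening $2,238.21; interest $50.00 → $2,288.21; payment $616.58; balance $1,671.63
Month 4: opening $1,671.63; interest $37.00 → $1,708.63; payment $603.58; balance $1,105.05
Month 5: opening $1,105.05; interest $25.00 → $1,130.05; payment $591.58; balance $538.47
Month 6: opening $538.47; interest $12.00 → $550.47; payment $550.47; balance $0.00
Total paid: $3,632.37

$3,632.37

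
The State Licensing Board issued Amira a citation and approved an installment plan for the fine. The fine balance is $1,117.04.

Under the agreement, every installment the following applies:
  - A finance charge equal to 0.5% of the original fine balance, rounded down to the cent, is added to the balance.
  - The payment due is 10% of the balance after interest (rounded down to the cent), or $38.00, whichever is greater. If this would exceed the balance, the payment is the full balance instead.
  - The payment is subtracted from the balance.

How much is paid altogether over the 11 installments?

# | Opening | Interest | Payment | End bal
1 | $1,117.04 | $5.58 | $112.26 | $1,010.36
2 | $1,010.36 | $5.58 | $101.59 | $914.35
3 | $914.35 | $5.58 | $91.99 | $827.94
4 | $827.94 | $5.58 | $83.35 | $750.17
5 | $750.17 | $5.58 | $75.57 | $680.18
6 | $680.18 | $5.58 | $68.57 | $617.19
7 | $617.19 | $5.58 | $62.27 | $560.50
8 | $560.50 | $5.58 | $56.60 | $509.48
9 | $509.48 | $5.58 | $51.50 | $463.56
10 | $463.56 | $5.58 | $46.91 | $422.23
11 | $422.23 | $5.58 | $42.78 | $385.03
Total paid: $793.39

$793.39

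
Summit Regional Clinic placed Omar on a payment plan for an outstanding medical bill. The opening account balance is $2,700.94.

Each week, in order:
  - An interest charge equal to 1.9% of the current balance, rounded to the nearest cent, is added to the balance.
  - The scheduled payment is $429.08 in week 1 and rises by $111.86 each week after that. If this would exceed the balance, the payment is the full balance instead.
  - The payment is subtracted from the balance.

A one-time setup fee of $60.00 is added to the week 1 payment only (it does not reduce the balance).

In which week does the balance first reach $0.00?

5

Week 1: opening $2,700.94; interest $51.32 → $2,752.26; payment $429.08 (+ $60.00 fee); balance $2,323.18
Week 2: opening $2,323.18; interest $44.14 → $2,367.32; payment $540.94; balance $1,826.38
Week 3: opening $1,826.38; interest $34.70 → $1,861.08; payment $652.80; balance $1,208.28
Week 4: opening $1,208.28; interest $22.96 → $1,231.24; payment $764.66; balance $466.58
Week 5: opening $466.58; interest $8.87 → $475.45; payment $475.45; balance $0.00
Balance reaches $0.00 in week 5.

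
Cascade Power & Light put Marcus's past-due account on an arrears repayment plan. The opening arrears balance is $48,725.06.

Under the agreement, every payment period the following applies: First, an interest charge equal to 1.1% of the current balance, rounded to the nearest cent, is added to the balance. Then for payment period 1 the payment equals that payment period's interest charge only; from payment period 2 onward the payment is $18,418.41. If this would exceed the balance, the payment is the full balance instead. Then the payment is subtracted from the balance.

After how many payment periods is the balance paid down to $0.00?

Payment period 1: opening $48,725.06; interest $535.98 → $49,261.04; payment $535.98; balance $48,725.06
Payment period 2: opening $48,725.06; interest $535.98 → $49,261.04; payment $18,418.41; balance $30,842.63
Payment period 3: opening $30,842.63; interest $339.27 → $31,181.90; payment $18,418.41; balance $12,763.49
Payment period 4: opening $12,763.49; interest $140.40 → $12,903.89; payment $12,903.89; balance $0.00
Balance reaches $0.00 in payment period 4.

4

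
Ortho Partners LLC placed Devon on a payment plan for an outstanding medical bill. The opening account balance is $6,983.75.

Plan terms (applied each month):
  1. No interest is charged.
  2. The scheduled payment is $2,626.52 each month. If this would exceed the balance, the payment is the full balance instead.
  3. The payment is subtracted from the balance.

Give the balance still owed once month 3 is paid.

$0.00

Month 1: $6,983.75 − $2,626.52 → $4,357.23
Month 2: $4,357.23 − $2,626.52 → $1,730.71
Month 3: $1,730.71 − $1,730.71 → $0.00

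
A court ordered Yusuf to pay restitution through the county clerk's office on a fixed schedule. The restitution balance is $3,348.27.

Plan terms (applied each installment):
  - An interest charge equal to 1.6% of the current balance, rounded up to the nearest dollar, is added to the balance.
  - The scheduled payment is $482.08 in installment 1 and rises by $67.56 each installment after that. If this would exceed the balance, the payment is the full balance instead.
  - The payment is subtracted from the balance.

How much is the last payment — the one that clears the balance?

# | Opening | Interest | Payment | End bal
1 | $3,348.27 | $54.00 | $482.08 | $2,920.19
2 | $2,920.19 | $47.00 | $549.64 | $2,417.55
3 | $2,417.55 | $39.00 | $617.20 | $1,839.35
4 | $1,839.35 | $30.00 | $684.76 | $1,184.59
5 | $1,184.59 | $19.00 | $752.32 | $451.27
6 | $451.27 | $8.00 | $459.27 | $0.00

$459.27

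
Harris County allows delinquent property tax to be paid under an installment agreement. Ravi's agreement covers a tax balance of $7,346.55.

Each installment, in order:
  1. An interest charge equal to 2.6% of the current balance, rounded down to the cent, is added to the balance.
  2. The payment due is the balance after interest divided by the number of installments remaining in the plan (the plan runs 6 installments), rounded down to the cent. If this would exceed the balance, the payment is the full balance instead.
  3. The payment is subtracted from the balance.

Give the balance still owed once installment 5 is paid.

$1,392.09

Installment 1: $7,346.55 +$191.01 interest = $7,537.56; pay $1,256.26 → $6,281.30
Installment 2: $6,281.30 +$163.31 interest = $6,444.61; pay $1,288.92 → $5,155.69
Installment 3: $5,155.69 +$134.04 interest = $5,289.73; pay $1,322.43 → $3,967.30
Installment 4: $3,967.30 +$103.14 interest = $4,070.44; pay $1,356.81 → $2,713.63
Installment 5: $2,713.63 +$70.55 interest = $2,784.18; pay $1,392.09 → $1,392.09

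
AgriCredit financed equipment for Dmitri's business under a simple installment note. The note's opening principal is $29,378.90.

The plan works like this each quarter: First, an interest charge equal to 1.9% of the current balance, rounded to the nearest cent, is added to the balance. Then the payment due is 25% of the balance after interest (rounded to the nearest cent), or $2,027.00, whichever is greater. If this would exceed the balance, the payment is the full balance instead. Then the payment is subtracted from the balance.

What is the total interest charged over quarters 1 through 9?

Quarter 1: opening $29,378.90; interest $558.20 → $29,937.10; payment $7,484.28; balance $22,452.82
Quarter 2: opening $22,452.82; interest $426.60 → $22,879.42; payment $5,719.86; balance $17,159.56
Quarter 3: opening $17,159.56; interest $326.03 → $17,485.59; payment $4,371.40; balance $13,114.19
Quarter 4: opening $13,114.19; interest $249.17 → $13,363.36; payment $3,340.84; balance $10,022.52
Quarter 5: opening $10,022.52; interest $190.43 → $10,212.95; payment $2,553.24; balance $7,659.71
Quarter 6: opening $7,659.71; interest $145.53 → $7,805.24; payment $2,027.00; balance $5,778.24
Quarter 7: opening $5,778.24; interest $109.79 → $5,888.03; payment $2,027.00; balance $3,861.03
Quarter 8: opening $3,861.03; interest $73.36 → $3,934.39; payment $2,027.00; balance $1,907.39
Quarter 9: opening $1,907.39; interest $36.24 → $1,943.63; payment $1,943.63; balance $0.00
Total interest: $558.20 + $426.60 + $326.03 + $249.17 + $190.43 + $145.53 + $109.79 + $73.36 + $36.24 = $2,115.35

$2,115.35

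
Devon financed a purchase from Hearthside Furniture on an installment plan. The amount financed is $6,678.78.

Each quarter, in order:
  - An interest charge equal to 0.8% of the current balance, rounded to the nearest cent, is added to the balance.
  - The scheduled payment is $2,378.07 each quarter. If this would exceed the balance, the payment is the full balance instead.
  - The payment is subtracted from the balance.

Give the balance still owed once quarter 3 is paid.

$0.00

Quarter 1: opening $6,678.78; interest $53.43 → $6,732.21; payment $2,378.07; balance $4,354.14
Quarter 2: opening $4,354.14; interest $34.83 → $4,388.97; payment $2,378.07; balance $2,010.90
Quarter 3: opening $2,010.90; interest $16.09 → $2,026.99; payment $2,026.99; balance $0.00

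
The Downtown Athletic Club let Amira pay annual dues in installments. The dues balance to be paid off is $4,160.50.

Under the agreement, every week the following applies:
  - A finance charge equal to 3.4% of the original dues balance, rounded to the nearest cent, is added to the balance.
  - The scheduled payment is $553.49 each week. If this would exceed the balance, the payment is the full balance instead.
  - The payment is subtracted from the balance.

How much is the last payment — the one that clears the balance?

Week 1: $4,160.50 +$141.46 interest = $4,301.96; pay $553.49 → $3,748.47
Week 2: $3,748.47 +$141.46 interest = $3,889.93; pay $553.49 → $3,336.44
Week 3: $3,336.44 +$141.46 interest = $3,477.90; pay $553.49 → $2,924.41
Week 4: $2,924.41 +$141.46 interest = $3,065.87; pay $553.49 → $2,512.38
Week 5: $2,512.38 +$141.46 interest = $2,653.84; pay $553.49 → $2,100.35
Week 6: $2,100.35 +$141.46 interest = $2,241.81; pay $553.49 → $1,688.32
Week 7: $1,688.32 +$141.46 interest = $1,829.78; pay $553.49 → $1,276.29
Week 8: $1,276.29 +$141.46 interest = $1,417.75; pay $553.49 → $864.26
Week 9: $864.26 +$141.46 interest = $1,005.72; pay $553.49 → $452.23
Week 10: $452.23 +$141.46 interest = $593.69; pay $553.49 → $40.20
Week 11: $40.20 +$141.46 interest = $181.66; pay $181.66 → $0.00

$181.66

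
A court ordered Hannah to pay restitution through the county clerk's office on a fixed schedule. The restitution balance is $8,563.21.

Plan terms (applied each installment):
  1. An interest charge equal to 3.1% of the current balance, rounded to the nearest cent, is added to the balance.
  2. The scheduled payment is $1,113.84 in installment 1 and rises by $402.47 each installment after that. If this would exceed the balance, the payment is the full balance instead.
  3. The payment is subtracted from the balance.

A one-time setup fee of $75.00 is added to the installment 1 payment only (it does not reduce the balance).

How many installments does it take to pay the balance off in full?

# | Opening | Interest | Payment | Fee | End bal
1 | $8,563.21 | $265.46 | $1,113.84 | $75.00 | $7,714.83
2 | $7,714.83 | $239.16 | $1,516.31 | — | $6,437.68
3 | $6,437.68 | $199.57 | $1,918.78 | — | $4,718.47
4 | $4,718.47 | $146.27 | $2,321.25 | — | $2,543.49
5 | $2,543.49 | $78.85 | $2,622.34 | — | $0.00
Balance reaches $0.00 in installment 5.

5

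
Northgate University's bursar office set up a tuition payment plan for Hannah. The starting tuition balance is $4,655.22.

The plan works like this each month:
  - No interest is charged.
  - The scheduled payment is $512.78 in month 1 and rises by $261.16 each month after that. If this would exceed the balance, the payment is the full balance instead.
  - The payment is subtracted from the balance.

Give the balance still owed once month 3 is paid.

Month 1: $4,655.22 − $512.78 → $4,142.44
Month 2: $4,142.44 − $773.94 → $3,368.50
Month 3: $3,368.50 − $1,035.10 → $2,333.40

$2,333.40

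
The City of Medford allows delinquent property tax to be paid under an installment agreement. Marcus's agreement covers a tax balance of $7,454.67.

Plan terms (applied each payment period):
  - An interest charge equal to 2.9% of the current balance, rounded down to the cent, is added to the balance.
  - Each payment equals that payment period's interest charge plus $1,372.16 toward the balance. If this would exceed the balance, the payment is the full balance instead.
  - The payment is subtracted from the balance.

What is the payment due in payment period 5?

$1,429.17

Payment period 1: opening $7,454.67; interest $216.18 → $7,670.85; payment $1,588.34; balance $6,082.51
Payment period 2: opening $6,082.51; interest $176.39 → $6,258.90; payment $1,548.55; balance $4,710.35
Payment period 3: opening $4,710.35; interest $136.60 → $4,846.95; payment $1,508.76; balance $3,338.19
Payment period 4: opening $3,338.19; interest $96.80 → $3,434.99; payment $1,468.96; balance $1,966.03
Payment period 5: opening $1,966.03; interest $57.01 → $2,023.04; payment $1,429.17; balance $593.87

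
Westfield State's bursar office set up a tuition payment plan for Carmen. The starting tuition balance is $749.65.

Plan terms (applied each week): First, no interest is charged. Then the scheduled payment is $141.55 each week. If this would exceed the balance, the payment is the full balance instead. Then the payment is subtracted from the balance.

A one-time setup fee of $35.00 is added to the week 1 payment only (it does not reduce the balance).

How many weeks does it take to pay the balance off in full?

6

Week 1: $749.65 − $141.55 (+ $35.00 fee) → $608.10
Week 2: $608.10 − $141.55 → $466.55
Week 3: $466.55 − $141.55 → $325.00
Week 4: $325.00 − $141.55 → $183.45
Week 5: $183.45 − $141.55 → $41.90
Week 6: $41.90 − $41.90 → $0.00
Balance reaches $0.00 in week 6.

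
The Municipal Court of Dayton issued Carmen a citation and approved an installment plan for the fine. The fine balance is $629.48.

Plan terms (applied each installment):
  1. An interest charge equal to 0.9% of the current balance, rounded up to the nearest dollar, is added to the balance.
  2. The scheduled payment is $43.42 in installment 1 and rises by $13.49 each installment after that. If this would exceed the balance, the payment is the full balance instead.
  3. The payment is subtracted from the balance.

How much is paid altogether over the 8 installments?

# | Opening | Interest | Payment | End bal
1 | $629.48 | $6.00 | $43.42 | $592.06
2 | $592.06 | $6.00 | $56.91 | $541.15
3 | $541.15 | $5.00 | $70.40 | $475.75
4 | $475.75 | $5.00 | $83.89 | $396.86
5 | $396.86 | $4.00 | $97.38 | $303.48
6 | $303.48 | $3.00 | $110.87 | $195.61
7 | $195.61 | $2.00 | $124.36 | $73.25
8 | $73.25 | $1.00 | $74.25 | $0.00
Total paid: $661.48

$661.48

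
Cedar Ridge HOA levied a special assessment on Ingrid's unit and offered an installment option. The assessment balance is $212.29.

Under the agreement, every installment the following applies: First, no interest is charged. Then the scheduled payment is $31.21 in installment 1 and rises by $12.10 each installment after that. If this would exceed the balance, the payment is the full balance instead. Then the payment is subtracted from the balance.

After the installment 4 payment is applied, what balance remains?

$14.85

Installment 1: $212.29 − $31.21 → $181.08
Installment 2: $181.08 − $43.31 → $137.77
Installment 3: $137.77 − $55.41 → $82.36
Installment 4: $82.36 − $67.51 → $14.85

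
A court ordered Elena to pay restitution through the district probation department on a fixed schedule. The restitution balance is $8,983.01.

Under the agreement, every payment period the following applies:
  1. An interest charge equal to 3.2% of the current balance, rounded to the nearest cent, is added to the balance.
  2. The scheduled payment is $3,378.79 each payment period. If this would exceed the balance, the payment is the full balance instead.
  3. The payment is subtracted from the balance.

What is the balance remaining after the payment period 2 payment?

# | Opening | Interest | Payment | End bal
1 | $8,983.01 | $287.46 | $3,378.79 | $5,891.68
2 | $5,891.68 | $188.53 | $3,378.79 | $2,701.42

$2,701.42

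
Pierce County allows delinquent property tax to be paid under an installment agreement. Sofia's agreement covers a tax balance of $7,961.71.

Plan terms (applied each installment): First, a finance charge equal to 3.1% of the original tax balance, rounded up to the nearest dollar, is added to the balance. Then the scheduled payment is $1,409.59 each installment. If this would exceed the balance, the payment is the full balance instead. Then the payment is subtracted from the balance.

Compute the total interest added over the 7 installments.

Installment 1: opening $7,961.71; interest $247.00 → $8,208.71; payment $1,409.59; balance $6,799.12
Installment 2: opening $6,799.12; interest $247.00 → $7,046.12; payment $1,409.59; balance $5,636.53
Installment 3: opening $5,636.53; interest $247.00 → $5,883.53; payment $1,409.59; balance $4,473.94
Installment 4: opening $4,473.94; interest $247.00 → $4,720.94; payment $1,409.59; balance $3,311.35
Installment 5: opening $3,311.35; interest $247.00 → $3,558.35; payment $1,409.59; balance $2,148.76
Installment 6: opening $2,148.76; interest $247.00 → $2,395.76; payment $1,409.59; balance $986.17
Installment 7: opening $986.17; interest $247.00 → $1,233.17; payment $1,233.17; balance $0.00
Total interest: $247.00 + $247.00 + $247.00 + $247.00 + $247.00 + $247.00 + $247.00 = $1,729.00

$1,729.00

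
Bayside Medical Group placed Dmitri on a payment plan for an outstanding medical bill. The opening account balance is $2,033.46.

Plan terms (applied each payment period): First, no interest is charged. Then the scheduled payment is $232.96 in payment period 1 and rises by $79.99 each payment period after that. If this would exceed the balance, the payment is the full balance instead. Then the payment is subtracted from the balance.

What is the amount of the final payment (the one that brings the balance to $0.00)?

$68.76

Payment period 1: $2,033.46 − $232.96 → $1,800.50
Payment period 2: $1,800.50 − $312.95 → $1,487.55
Payment period 3: $1,487.55 − $392.94 → $1,094.61
Payment period 4: $1,094.61 − $472.93 → $621.68
Payment period 5: $621.68 − $552.92 → $68.76
Payment period 6: $68.76 − $68.76 → $0.00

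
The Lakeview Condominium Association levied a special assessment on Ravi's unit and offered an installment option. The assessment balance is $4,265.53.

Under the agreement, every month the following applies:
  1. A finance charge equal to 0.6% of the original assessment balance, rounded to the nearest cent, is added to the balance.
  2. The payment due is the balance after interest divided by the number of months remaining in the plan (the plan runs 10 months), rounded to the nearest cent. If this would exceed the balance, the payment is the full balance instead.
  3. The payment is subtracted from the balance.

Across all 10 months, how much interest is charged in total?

$255.90

Month 1: opening $4,265.53; interest $25.59 → $4,291.12; payment $429.11; balance $3,862.01
Month 2: opening $3,862.01; interest $25.59 → $3,887.60; payment $431.96; balance $3,455.64
Month 3: opening $3,455.64; interest $25.59 → $3,481.23; payment $435.15; balance $3,046.08
Month 4: opening $3,046.08; interest $25.59 → $3,071.67; payment $438.81; balance $2,632.86
Month 5: opening $2,632.86; interest $25.59 → $2,658.45; payment $443.08; balance $2,215.37
Month 6: opening $2,215.37; interest $25.59 → $2,240.96; payment $448.19; balance $1,792.77
Month 7: opening $1,792.77; interest $25.59 → $1,818.36; payment $454.59; balance $1,363.77
Month 8: opening $1,363.77; interest $25.59 → $1,389.36; payment $463.12; balance $926.24
Month 9: opening $926.24; interest $25.59 → $951.83; payment $475.92; balance $475.91
Month 10: opening $475.91; interest $25.59 → $501.50; payment $501.50; balance $0.00
Total interest: $25.59 + $25.59 + $25.59 + $25.59 + $25.59 + $25.59 + $25.59 + $25.59 + $25.59 + $25.59 = $255.90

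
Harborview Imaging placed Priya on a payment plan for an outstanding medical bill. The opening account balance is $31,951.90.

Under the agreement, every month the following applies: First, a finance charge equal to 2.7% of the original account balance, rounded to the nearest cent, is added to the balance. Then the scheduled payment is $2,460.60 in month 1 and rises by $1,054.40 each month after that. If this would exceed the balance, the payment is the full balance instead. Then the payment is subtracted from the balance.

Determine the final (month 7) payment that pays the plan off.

$7,411.20

Month 1: opening $31,951.90; interest $862.70 → $32,814.60; payment $2,460.60; balance $30,354.00
Month 2: opening $30,354.00; interest $862.70 → $31,216.70; payment $3,515.00; balance $27,701.70
Month 3: opening $27,701.70; interest $862.70 → $28,564.40; payment $4,569.40; balance $23,995.00
Month 4: opening $23,995.00; interest $862.70 → $24,857.70; payment $5,623.80; balance $19,233.90
Month 5: opening $19,233.90; interest $862.70 → $20,096.60; payment $6,678.20; balance $13,418.40
Month 6: opening $13,418.40; interest $862.70 → $14,281.10; payment $7,732.60; balance $6,548.50
Month 7: opening $6,548.50; interest $862.70 → $7,411.20; payment $7,411.20; balance $0.00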